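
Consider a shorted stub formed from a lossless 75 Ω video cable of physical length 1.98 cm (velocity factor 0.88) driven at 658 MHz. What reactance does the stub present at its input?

λ = v/f = 0.88·c / 658 MHz = 0.401 m
βl = 2π·l/λ = 2π × 0.0494 = 17.8°
tan(βl) = 0.32
For a shorted stub, Z_in = jZ_0·tan(βl)

X_in ≈ 24 Ω (inductive)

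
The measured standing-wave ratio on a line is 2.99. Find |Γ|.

|Γ| ≈ 0.499

|Γ| = (S − 1)/(S + 1) = (2.99 − 1)/(2.99 + 1) = 1.99/3.99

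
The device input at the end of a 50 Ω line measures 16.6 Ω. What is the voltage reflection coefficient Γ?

Γ = (Z_L − Z_0)/(Z_L + Z_0) = (16.6 − 50)/(16.6 + 50) = -33.4/66.6

Γ = -0.502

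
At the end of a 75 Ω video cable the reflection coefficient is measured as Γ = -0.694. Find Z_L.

Z_L = Z_0·(1 + Γ)/(1 − Γ) = 75·(0.306)/(1.69)

Z_L ≈ 13.5 Ω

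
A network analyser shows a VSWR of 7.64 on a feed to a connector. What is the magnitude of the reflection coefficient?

|Γ| = (S − 1)/(S + 1) = (7.64 − 1)/(7.64 + 1) = 6.64/8.64

|Γ| ≈ 0.769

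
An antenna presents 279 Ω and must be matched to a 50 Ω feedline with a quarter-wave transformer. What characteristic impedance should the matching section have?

Z_qwt = √(Z_0·R_L) = √(50 × 279) = √13950

Z_qwt ≈ 118 Ω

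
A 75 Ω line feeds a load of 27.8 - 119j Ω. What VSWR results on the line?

VSWR ≈ 9.76

Γ = (Z_L − Z_0)/(Z_L + Z_0) = (-47.2 − j119)/(102.8 − j119)
|Γ| = 128/157 = 0.814
VSWR = (1 + |Γ|)/(1 − |Γ|) = 1.81/0.186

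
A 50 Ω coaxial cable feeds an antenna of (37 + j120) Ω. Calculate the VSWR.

VSWR ≈ 9.77

Γ = (Z_L − Z_0)/(Z_L + Z_0) = (-13 + j120)/(87 + j120)
|Γ| = 121/148 = 0.814
VSWR = (1 + |Γ|)/(1 − |Γ|) = 1.81/0.186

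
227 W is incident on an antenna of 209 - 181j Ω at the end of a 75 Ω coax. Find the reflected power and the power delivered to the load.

P_reflected ≈ 102 W; P_delivered ≈ 125 W

|Γ| = |(134 − j181)/(284 − j181)| = 0.669
|Γ|² = 0.447
P_refl = |Γ|²·P_inc = 102 W, P_del = (1 − |Γ|²)·P_inc = 125 W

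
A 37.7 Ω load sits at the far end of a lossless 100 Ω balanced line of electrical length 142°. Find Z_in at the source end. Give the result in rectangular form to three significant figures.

Z_in ≈ 55.9 − j61.7 Ω

tan(βl) = tan(142°) = -0.781
Z_in = Z_0·(Z_L + jZ_0·tanβl)/(Z_0 + jZ_L·tanβl)
     = 100·(37.7 − j78.1)/(100 − j29.5)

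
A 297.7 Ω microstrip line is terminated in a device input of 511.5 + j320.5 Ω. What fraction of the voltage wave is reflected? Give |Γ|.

Γ = (Z_L − Z_0)/(Z_L + Z_0) = (213.8 + j320.5)/(809.2 + j320.5)
|Γ| = 385/870

|Γ| ≈ 0.443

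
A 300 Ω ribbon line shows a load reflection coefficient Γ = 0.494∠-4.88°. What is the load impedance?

Z_L = Z_0·(1 + Γ)/(1 − Γ) = 300·(1.49 − j0.042)/(0.508 + j0.042)

Z_L ≈ 874 − j97.1 Ω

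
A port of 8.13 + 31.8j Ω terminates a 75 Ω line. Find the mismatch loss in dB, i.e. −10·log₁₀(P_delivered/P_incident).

mismatch loss ≈ 5.12 dB

Γ = (-66.87 + j31.8)/(83.13 + j31.8), |Γ| = 0.832
|Γ|² = 0.692, so P_del/P_inc = 1 − |Γ|² = 0.308
ML = −10·log₁₀(1 − |Γ|²)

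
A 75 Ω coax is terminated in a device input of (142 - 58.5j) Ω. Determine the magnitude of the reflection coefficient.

Γ = (Z_L − Z_0)/(Z_L + Z_0) = (67 − j58.5)/(217 − j58.5)
|Γ| = 88.9/225

|Γ| ≈ 0.396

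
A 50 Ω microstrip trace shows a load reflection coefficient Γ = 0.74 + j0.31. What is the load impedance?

Z_L ≈ 109 + j189 Ω

Z_L = Z_0·(1 + Γ)/(1 − Γ) = 50·(1.74 + j0.31)/(0.26 − j0.31)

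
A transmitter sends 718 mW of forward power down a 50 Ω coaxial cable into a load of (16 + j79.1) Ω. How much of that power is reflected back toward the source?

P_reflected ≈ 502 mW

|Γ| = |(-34 + j79.1)/(66 + j79.1)| = 0.836
|Γ|² = 0.698
P_refl = |Γ|²·P_inc = 502 mW, P_del = (1 − |Γ|²)·P_inc = 216 mW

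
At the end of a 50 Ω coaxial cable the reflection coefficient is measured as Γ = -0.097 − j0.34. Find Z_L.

Z_L = Z_0·(1 + Γ)/(1 − Γ) = 50·(0.903 − j0.34)/(1.1 + j0.34)

Z_L ≈ 33.2 − j25.8 Ω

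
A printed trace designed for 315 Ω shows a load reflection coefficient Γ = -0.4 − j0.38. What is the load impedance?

Z_L = Z_0·(1 + Γ)/(1 − Γ) = 315·(0.6 − j0.38)/(1.4 + j0.38)

Z_L ≈ 104 − j114 Ω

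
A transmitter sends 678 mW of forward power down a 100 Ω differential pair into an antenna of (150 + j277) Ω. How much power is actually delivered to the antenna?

|Γ| = |(50 + j277)/(250 + j277)| = 0.754
|Γ|² = 0.569
P_refl = |Γ|²·P_inc = 386 mW, P_del = (1 − |Γ|²)·P_inc = 292 mW

P_delivered ≈ 292 mW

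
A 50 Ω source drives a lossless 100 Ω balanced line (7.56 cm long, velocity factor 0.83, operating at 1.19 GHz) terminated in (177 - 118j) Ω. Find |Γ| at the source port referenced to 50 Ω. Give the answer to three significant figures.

|Γ| ≈ 0.63

λ = v/f = 0.83·c / 1.19 GHz = 0.209 m
βl = 2π·l/λ = 2π × 0.361 = 130°
tan(βl) = -1.19
Z_in = Z_0·(Z_L + jZ_0·tanβl)/(Z_0 + jZ_L·tanβl) = 93.1 + j102 Ω
Γ_s = (Z_in − Z_s)/(Z_in + Z_s) = (43.1 + j102)/(143 + j102), |Γ_s| = 0.63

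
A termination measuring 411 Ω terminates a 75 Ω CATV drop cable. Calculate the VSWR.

For a purely resistive load, VSWR = R_L/Z_0 or Z_0/R_L (whichever > 1) = 411/75

VSWR ≈ 5.48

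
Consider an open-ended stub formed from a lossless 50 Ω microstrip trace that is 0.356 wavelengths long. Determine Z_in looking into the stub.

βl = 2π × 0.356 = 128°
tan(βl) = -1.27
For an open-ended stub, Z_in = −jZ_0·cot(βl) = −jZ_0/tan(βl)

Z_in ≈ +j39.3 Ω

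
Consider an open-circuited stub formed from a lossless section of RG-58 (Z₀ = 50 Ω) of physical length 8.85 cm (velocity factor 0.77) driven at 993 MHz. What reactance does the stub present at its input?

X_in ≈ 53.5 Ω (inductive)

λ = v/f = 0.77·c / 993 MHz = 0.233 m
βl = 2π·l/λ = 2π × 0.38 = 137°
tan(βl) = -0.934
For an open-circuited stub, Z_in = −jZ_0·cot(βl) = −jZ_0/tan(βl)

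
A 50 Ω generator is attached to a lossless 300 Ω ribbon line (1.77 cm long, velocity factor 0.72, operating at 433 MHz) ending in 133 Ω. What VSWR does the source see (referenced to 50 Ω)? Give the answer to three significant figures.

λ = v/f = 0.72·c / 433 MHz = 0.499 m
βl = 2π·l/λ = 2π × 0.0355 = 12.8°
tan(βl) = 0.227
Z_in = Z_0·(Z_L + jZ_0·tanβl)/(Z_0 + jZ_L·tanβl) = 138 + j54.1 Ω
Γ_s = (Z_in − Z_s)/(Z_in + Z_s) = (88.4 + j54.1)/(188 + j54.1), |Γ_s| = 0.529
VSWR = (1 + |Γ_s|)/(1 − |Γ_s|)

VSWR ≈ 3.24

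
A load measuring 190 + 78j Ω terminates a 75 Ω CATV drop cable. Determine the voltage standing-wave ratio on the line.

VSWR ≈ 3.02

Γ = (Z_L − Z_0)/(Z_L + Z_0) = (115 + j78)/(265 + j78)
|Γ| = 139/276 = 0.503
VSWR = (1 + |Γ|)/(1 − |Γ|) = 1.5/0.497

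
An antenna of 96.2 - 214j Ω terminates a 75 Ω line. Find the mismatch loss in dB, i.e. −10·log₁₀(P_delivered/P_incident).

mismatch loss ≈ 4.15 dB

Γ = (21.2 − j214)/(171.2 − j214), |Γ| = 0.785
|Γ|² = 0.616, so P_del/P_inc = 1 − |Γ|² = 0.384
ML = −10·log₁₀(1 − |Γ|²)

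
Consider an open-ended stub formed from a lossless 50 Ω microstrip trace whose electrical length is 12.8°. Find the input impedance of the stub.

Z_in ≈ −j220 Ω

tan(βl) = 0.227
For an open-ended stub, Z_in = −jZ_0·cot(βl) = −jZ_0/tan(βl)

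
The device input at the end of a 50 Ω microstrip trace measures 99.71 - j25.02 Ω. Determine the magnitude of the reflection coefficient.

|Γ| ≈ 0.367

Γ = (Z_L − Z_0)/(Z_L + Z_0) = (49.71 − j25.02)/(149.7 − j25.02)
|Γ| = 55.7/152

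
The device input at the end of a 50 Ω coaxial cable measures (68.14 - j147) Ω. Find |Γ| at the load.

Γ = (Z_L − Z_0)/(Z_L + Z_0) = (18.14 − j147)/(118.1 − j147)
|Γ| = 148/189

|Γ| ≈ 0.785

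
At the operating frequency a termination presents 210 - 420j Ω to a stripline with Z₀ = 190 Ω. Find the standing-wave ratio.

VSWR ≈ 6.27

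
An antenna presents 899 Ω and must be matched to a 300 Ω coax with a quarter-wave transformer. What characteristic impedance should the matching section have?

Z_qwt = √(Z_0·R_L) = √(300 × 899) = √269700

Z_qwt ≈ 519 Ω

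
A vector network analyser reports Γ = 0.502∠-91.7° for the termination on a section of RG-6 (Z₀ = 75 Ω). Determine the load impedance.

Z_L = Z_0·(1 + Γ)/(1 − Γ) = 75·(0.985 − j0.502)/(1.01 + j0.502)

Z_L ≈ 43.8 − j58.7 Ω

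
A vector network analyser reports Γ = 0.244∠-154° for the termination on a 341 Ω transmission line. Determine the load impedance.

Z_L = Z_0·(1 + Γ)/(1 − Γ) = 341·(0.781 − j0.107)/(1.22 + j0.107)

Z_L ≈ 214 − j48.7 Ω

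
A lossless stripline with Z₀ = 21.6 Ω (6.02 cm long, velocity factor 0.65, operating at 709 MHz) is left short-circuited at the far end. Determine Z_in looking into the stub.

Z_in ≈ +j109 Ω

λ = v/f = 0.65·c / 709 MHz = 0.275 m
βl = 2π·l/λ = 2π × 0.219 = 78.8°
tan(βl) = 5.05
For a short-circuited stub, Z_in = jZ_0·tan(βl)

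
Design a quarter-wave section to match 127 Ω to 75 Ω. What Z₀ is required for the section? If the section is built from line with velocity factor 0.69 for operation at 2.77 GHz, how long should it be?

Z_qwt ≈ 97.6 Ω; length ≈ 1.87 cm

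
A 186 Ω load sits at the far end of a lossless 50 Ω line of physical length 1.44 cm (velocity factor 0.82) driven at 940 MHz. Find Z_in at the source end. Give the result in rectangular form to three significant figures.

λ = v/f = 0.82·c / 940 MHz = 0.262 m
βl = 2π·l/λ = 2π × 0.055 = 19.8°
tan(βl) = tan(19.8°) = 0.36
Z_in = Z_0·(Z_L + jZ_0·tanβl)/(Z_0 + jZ_L·tanβl)
     = 50·(186 + j18)/(50 + j67)

Z_in ≈ 75.2 − j82.7 Ω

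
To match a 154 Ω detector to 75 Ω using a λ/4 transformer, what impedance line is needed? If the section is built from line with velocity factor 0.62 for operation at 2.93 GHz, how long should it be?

Z_qwt = √(Z_0·R_L) = √(75 × 154) = √11550
λ = 0.62·c/f = 0.0635 m, so l = λ/4 = 0.0159 m

Z_qwt ≈ 107 Ω; length ≈ 1.59 cm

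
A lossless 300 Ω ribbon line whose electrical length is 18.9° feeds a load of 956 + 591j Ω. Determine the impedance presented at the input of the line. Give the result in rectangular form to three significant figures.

Z_in ≈ 824 − j630 Ω

tan(βl) = tan(18.9°) = 0.342
Z_in = Z_0·(Z_L + jZ_0·tanβl)/(Z_0 + jZ_L·tanβl)
     = 300·(956 + j694)/(97.7 + j327)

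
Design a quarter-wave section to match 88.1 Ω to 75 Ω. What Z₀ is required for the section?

Z_qwt ≈ 81.3 Ω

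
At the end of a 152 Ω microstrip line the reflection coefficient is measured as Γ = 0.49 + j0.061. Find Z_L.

Z_L = Z_0·(1 + Γ)/(1 − Γ) = 152·(1.49 + j0.061)/(0.51 − j0.061)

Z_L ≈ 436 + j70.3 Ω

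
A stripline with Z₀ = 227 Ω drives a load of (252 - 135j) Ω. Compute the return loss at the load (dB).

RL ≈ 11.2 dB

Γ = (25 − j135)/(479 − j135), |Γ| = 0.276
RL = −20·log₁₀|Γ| = −20·log₁₀(0.276)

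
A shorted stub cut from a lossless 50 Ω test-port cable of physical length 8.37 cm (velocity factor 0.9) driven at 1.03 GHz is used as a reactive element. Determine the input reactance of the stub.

X_in ≈ -107 Ω (capacitive)

λ = v/f = 0.9·c / 1.03 GHz = 0.262 m
βl = 2π·l/λ = 2π × 0.319 = 115°
tan(βl) = -2.15
For a shorted stub, Z_in = jZ_0·tan(βl)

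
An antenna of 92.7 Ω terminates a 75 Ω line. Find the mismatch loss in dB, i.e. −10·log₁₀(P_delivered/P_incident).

mismatch loss ≈ 0.0487 dB

Γ = (92.7 − 75)/(92.7 + 75) = 0.106
|Γ|² = 0.0111, so P_del/P_inc = 1 − |Γ|² = 0.989
ML = −10·log₁₀(1 − |Γ|²)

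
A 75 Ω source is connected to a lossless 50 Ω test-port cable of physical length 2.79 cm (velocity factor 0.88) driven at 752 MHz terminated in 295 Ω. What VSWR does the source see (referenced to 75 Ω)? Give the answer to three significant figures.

VSWR ≈ 5.09

λ = v/f = 0.88·c / 752 MHz = 0.351 m
βl = 2π·l/λ = 2π × 0.0795 = 28.6°
tan(βl) = 0.545
Z_in = Z_0·(Z_L + jZ_0·tanβl)/(Z_0 + jZ_L·tanβl) = 33.7 − j81.2 Ω
Γ_s = (Z_in − Z_s)/(Z_in + Z_s) = (-41.3 − j81.2)/(109 − j81.2), |Γ_s| = 0.671
VSWR = (1 + |Γ_s|)/(1 − |Γ_s|)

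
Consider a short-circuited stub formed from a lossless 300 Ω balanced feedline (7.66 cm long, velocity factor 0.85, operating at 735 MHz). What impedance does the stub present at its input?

λ = v/f = 0.85·c / 735 MHz = 0.347 m
βl = 2π·l/λ = 2π × 0.221 = 79.5°
tan(βl) = 5.39
For a short-circuited stub, Z_in = jZ_0·tan(βl)

Z_in ≈ +j1620 Ω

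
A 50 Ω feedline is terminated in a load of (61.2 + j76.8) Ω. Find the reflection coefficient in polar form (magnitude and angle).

Γ = (Z_L − Z_0)/(Z_L + Z_0) = (11.2 + j76.8)/(111.2 + j76.8)
|Γ| = 77.6/135 = 0.574

Γ ≈ 0.574 ∠ 47.1°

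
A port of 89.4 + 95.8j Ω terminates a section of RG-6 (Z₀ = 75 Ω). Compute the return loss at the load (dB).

RL ≈ 5.86 dB

Γ = (14.4 + j95.8)/(164.4 + j95.8), |Γ| = 0.509
RL = −20·log₁₀|Γ| = −20·log₁₀(0.509)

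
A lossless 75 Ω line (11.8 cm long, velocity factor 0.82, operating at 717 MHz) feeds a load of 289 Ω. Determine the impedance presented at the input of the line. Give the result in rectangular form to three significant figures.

λ = v/f = 0.82·c / 717 MHz = 0.343 m
βl = 2π·l/λ = 2π × 0.344 = 124°
tan(βl) = tan(124°) = -1.49
Z_in = Z_0·(Z_L + jZ_0·tanβl)/(Z_0 + jZ_L·tanβl)
     = 75·(289 − j112)/(75 − j431)

Z_in ≈ 27.4 + j45.5 Ω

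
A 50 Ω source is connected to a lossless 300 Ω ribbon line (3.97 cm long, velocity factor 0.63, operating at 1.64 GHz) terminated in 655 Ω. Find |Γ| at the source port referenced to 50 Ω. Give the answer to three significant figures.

λ = v/f = 0.63·c / 1.64 GHz = 0.115 m
βl = 2π·l/λ = 2π × 0.344 = 124°
tan(βl) = -1.48
Z_in = Z_0·(Z_L + jZ_0·tanβl)/(Z_0 + jZ_L·tanβl) = 183 + j146 Ω
Γ_s = (Z_in − Z_s)/(Z_in + Z_s) = (133 + j146)/(233 + j146), |Γ_s| = 0.718

|Γ| ≈ 0.718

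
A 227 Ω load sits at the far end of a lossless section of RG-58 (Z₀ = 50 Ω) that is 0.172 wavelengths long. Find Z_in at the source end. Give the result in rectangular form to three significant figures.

Z_in ≈ 14 − j25 Ω

βl = 2π × 0.172 = 61.9°
tan(βl) = tan(61.9°) = 1.87
Z_in = Z_0·(Z_L + jZ_0·tanβl)/(Z_0 + jZ_L·tanβl)
     = 50·(227 + j93.7)/(50 + j425)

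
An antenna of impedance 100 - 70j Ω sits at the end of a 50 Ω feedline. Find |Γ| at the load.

|Γ| ≈ 0.52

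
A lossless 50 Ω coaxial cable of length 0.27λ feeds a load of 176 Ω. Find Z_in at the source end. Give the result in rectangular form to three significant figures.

βl = 2π × 0.27 = 97.2°
tan(βl) = tan(97.2°) = -7.92
Z_in = Z_0·(Z_L + jZ_0·tanβl)/(Z_0 + jZ_L·tanβl)
     = 50·(176 − j396)/(50 − j1390)

Z_in ≈ 14.4 + j5.8 Ω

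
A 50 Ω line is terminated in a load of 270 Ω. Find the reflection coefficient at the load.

Γ = (Z_L − Z_0)/(Z_L + Z_0) = (270 − 50)/(270 + 50) = 220/320

Γ = 0.688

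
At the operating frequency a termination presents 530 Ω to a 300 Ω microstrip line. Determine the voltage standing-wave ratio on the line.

VSWR ≈ 1.77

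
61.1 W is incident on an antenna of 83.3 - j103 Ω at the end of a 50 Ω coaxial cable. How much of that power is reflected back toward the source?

|Γ| = |(33.3 − j103)/(133.3 − j103)| = 0.643
|Γ|² = 0.413
P_refl = |Γ|²·P_inc = 25.2 W, P_del = (1 − |Γ|²)·P_inc = 35.9 W

P_reflected ≈ 25.2 W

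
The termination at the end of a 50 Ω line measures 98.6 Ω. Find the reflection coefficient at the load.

Γ = (Z_L − Z_0)/(Z_L + Z_0) = (98.6 − 50)/(98.6 + 50) = 48.6/148.6

Γ = 0.327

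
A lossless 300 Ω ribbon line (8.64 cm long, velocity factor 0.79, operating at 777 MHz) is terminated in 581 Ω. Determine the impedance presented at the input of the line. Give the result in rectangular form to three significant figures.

λ = v/f = 0.79·c / 777 MHz = 0.305 m
βl = 2π·l/λ = 2π × 0.283 = 102°
tan(βl) = tan(102°) = -4.72
Z_in = Z_0·(Z_L + jZ_0·tanβl)/(Z_0 + jZ_L·tanβl)
     = 300·(581 − j1410)/(300 − j2740)

Z_in ≈ 160 + j46.1 Ω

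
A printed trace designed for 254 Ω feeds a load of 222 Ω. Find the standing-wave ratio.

VSWR ≈ 1.14

For a purely resistive load, VSWR = R_L/Z_0 or Z_0/R_L (whichever > 1) = 254/222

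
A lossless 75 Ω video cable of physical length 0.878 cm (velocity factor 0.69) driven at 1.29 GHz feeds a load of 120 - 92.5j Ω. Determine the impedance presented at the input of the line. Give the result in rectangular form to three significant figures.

λ = v/f = 0.69·c / 1.29 GHz = 0.16 m
βl = 2π·l/λ = 2π × 0.0547 = 19.7°
tan(βl) = tan(19.7°) = 0.358
Z_in = Z_0·(Z_L + jZ_0·tanβl)/(Z_0 + jZ_L·tanβl)
     = 75·(120 − j65.6)/(108 + j43)

Z_in ≈ 56.3 − j67.9 Ω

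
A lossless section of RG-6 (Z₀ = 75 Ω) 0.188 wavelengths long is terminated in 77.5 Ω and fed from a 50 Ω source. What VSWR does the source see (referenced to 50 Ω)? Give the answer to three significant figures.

VSWR ≈ 1.47

βl = 2π × 0.188 = 67.7°
tan(βl) = 2.44
Z_in = Z_0·(Z_L + jZ_0·tanβl)/(Z_0 + jZ_L·tanβl) = 73.3 − j1.69 Ω
Γ_s = (Z_in − Z_s)/(Z_in + Z_s) = (23.3 − j1.69)/(123 − j1.69), |Γ_s| = 0.189
VSWR = (1 + |Γ_s|)/(1 − |Γ_s|)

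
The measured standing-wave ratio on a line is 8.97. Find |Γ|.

|Γ| = (S − 1)/(S + 1) = (8.97 − 1)/(8.97 + 1) = 7.97/9.97

|Γ| ≈ 0.799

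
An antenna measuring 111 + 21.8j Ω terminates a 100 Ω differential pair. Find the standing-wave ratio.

Γ = (Z_L − Z_0)/(Z_L + Z_0) = (11 + j21.8)/(211 + j21.8)
|Γ| = 24.4/212 = 0.115
VSWR = (1 + |Γ|)/(1 − |Γ|) = 1.12/0.885

VSWR ≈ 1.26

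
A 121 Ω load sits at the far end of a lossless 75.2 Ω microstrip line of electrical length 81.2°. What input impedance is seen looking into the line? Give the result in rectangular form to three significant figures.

tan(βl) = tan(81.2°) = 6.46
Z_in = Z_0·(Z_L + jZ_0·tanβl)/(Z_0 + jZ_L·tanβl)
     = 75.2·(121 + j486)/(75.2 + j782)

Z_in ≈ 47.4 − j7.08 Ω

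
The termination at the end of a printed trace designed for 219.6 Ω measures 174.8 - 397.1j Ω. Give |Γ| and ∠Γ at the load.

Γ ≈ 0.714 ∠ -51.2°

Γ = (Z_L − Z_0)/(Z_L + Z_0) = (-44.8 − j397.1)/(394.4 − j397.1)
|Γ| = 400/560 = 0.714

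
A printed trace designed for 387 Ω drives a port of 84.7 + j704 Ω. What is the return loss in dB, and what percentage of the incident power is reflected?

RL ≈ 0.876 dB; 81.7% of incident power reflected

Γ = (-302.3 + j704)/(471.7 + j704), |Γ| = 0.904
RL = −20·log₁₀(0.904) = 0.876 dB
P_refl/P_inc = |Γ|² = 0.817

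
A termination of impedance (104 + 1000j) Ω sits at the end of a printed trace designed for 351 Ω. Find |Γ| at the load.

Γ = (Z_L − Z_0)/(Z_L + Z_0) = (-247 + j1000)/(455 + j1000)
|Γ| = 1030/1100

|Γ| ≈ 0.938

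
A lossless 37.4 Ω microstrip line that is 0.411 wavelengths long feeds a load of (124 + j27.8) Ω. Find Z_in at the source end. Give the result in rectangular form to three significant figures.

βl = 2π × 0.411 = 148°
tan(βl) = tan(148°) = -0.626
Z_in = Z_0·(Z_L + jZ_0·tanβl)/(Z_0 + jZ_L·tanβl)
     = 37.4·(124 + j4.39)/(54.8 − j77.6)

Z_in ≈ 26.7 + j40.9 Ω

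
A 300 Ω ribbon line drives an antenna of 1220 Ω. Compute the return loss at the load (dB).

Γ = (1220 − 300)/(1220 + 300) = 0.605
RL = −20·log₁₀|Γ| = −20·log₁₀(0.605)

RL ≈ 4.36 dB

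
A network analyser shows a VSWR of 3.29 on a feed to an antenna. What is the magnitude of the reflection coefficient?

|Γ| = (S − 1)/(S + 1) = (3.29 − 1)/(3.29 + 1) = 2.29/4.29

|Γ| ≈ 0.534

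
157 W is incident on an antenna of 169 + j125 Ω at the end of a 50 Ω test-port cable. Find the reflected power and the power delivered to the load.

|Γ| = |(119 + j125)/(219 + j125)| = 0.684
|Γ|² = 0.468
P_refl = |Γ|²·P_inc = 73.5 W, P_del = (1 − |Γ|²)·P_inc = 83.5 W

P_reflected ≈ 73.5 W; P_delivered ≈ 83.5 W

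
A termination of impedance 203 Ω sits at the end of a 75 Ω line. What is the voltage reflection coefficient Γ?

Γ = 0.46

Γ = (Z_L − Z_0)/(Z_L + Z_0) = (203 − 75)/(203 + 75) = 128/278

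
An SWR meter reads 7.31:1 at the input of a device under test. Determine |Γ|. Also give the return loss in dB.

|Γ| = (S − 1)/(S + 1) = (7.31 − 1)/(7.31 + 1) = 6.31/8.31
RL = −20·log₁₀|Γ| = −20·log₁₀(0.759)

|Γ| ≈ 0.759; return loss ≈ 2.39 dB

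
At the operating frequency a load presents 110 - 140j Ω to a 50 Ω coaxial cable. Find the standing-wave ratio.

VSWR ≈ 6.05

Γ = (Z_L − Z_0)/(Z_L + Z_0) = (60 − j140)/(160 − j140)
|Γ| = 152/213 = 0.716
VSWR = (1 + |Γ|)/(1 − |Γ|) = 1.72/0.284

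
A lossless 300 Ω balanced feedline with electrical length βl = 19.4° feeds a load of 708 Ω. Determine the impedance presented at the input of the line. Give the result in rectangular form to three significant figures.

tan(βl) = tan(19.4°) = 0.352
Z_in = Z_0·(Z_L + jZ_0·tanβl)/(Z_0 + jZ_L·tanβl)
     = 300·(708 + j106)/(300 + j249)

Z_in ≈ 471 − j286 Ω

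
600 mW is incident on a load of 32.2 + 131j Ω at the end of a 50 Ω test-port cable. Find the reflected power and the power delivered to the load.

P_reflected ≈ 438 mW; P_delivered ≈ 162 mW

|Γ| = |(-17.8 + j131)/(82.2 + j131)| = 0.855
|Γ|² = 0.731
P_refl = |Γ|²·P_inc = 438 mW, P_del = (1 − |Γ|²)·P_inc = 162 mW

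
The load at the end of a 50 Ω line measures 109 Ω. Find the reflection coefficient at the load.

Γ = 0.371

Γ = (Z_L − Z_0)/(Z_L + Z_0) = (109 − 50)/(109 + 50) = 59/159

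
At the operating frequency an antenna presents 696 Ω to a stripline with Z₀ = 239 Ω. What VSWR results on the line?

VSWR ≈ 2.91

Γ = (696 − 239)/(696 + 239) = 0.489
VSWR = (1 + 0.489)/(1 − 0.489)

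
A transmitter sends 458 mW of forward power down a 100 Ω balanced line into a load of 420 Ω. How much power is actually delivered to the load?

Γ = (420 − 100)/(420 + 100) = 0.615
|Γ|² = 0.379
P_refl = |Γ|²·P_inc = 173 mW, P_del = (1 − |Γ|²)·P_inc = 285 mW

P_delivered ≈ 285 mW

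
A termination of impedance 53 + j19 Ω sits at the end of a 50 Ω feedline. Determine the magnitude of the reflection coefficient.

Γ = (Z_L − Z_0)/(Z_L + Z_0) = (3 + j19)/(103 + j19)
|Γ| = 19.2/105

|Γ| ≈ 0.184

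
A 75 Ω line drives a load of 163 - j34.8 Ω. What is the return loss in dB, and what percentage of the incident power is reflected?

RL ≈ 8.1 dB; 15.5% of incident power reflected

Γ = (88 − j34.8)/(238 − j34.8), |Γ| = 0.393
RL = −20·log₁₀(0.393) = 8.1 dB
P_refl/P_inc = |Γ|² = 0.155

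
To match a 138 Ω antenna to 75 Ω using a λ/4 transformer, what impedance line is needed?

Z_qwt ≈ 102 Ω

Z_qwt = √(Z_0·R_L) = √(75 × 138) = √10350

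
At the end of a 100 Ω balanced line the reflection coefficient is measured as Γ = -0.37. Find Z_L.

Z_L = Z_0·(1 + Γ)/(1 − Γ) = 100·(0.63)/(1.37)

Z_L ≈ 46 Ω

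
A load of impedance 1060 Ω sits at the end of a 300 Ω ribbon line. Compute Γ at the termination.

Γ = (Z_L − Z_0)/(Z_L + Z_0) = (1060 − 300)/(1060 + 300) = 760/1360

Γ = 0.559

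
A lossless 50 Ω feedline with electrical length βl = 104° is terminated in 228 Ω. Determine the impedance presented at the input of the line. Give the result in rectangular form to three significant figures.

tan(βl) = tan(104°) = -4.01
Z_in = Z_0·(Z_L + jZ_0·tanβl)/(Z_0 + jZ_L·tanβl)
     = 50·(228 − j201)/(50 − j914)

Z_in ≈ 11.6 + j11.8 Ω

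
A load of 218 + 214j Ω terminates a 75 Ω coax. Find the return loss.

RL ≈ 2.98 dB

Γ = (143 + j214)/(293 + j214), |Γ| = 0.709
RL = −20·log₁₀|Γ| = −20·log₁₀(0.709)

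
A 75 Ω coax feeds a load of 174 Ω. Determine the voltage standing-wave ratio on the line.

VSWR ≈ 2.32

Γ = (174 − 75)/(174 + 75) = 0.398
VSWR = (1 + 0.398)/(1 − 0.398)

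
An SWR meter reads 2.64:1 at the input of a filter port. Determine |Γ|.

|Γ| = (S − 1)/(S + 1) = (2.64 − 1)/(2.64 + 1) = 1.64/3.64

|Γ| ≈ 0.451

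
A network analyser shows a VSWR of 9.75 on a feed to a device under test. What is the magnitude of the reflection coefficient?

|Γ| = (S − 1)/(S + 1) = (9.75 − 1)/(9.75 + 1) = 8.75/10.8

|Γ| ≈ 0.814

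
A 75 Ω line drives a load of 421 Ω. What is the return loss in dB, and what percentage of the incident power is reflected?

Γ = (421 − 75)/(421 + 75) = 0.698
RL = −20·log₁₀(0.698) = 3.13 dB
P_refl/P_inc = |Γ|² = 0.487

RL ≈ 3.13 dB; 48.7% of incident power reflected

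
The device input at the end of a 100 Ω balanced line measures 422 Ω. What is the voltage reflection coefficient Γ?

Γ = 0.617

Γ = (Z_L − Z_0)/(Z_L + Z_0) = (422 − 100)/(422 + 100) = 322/522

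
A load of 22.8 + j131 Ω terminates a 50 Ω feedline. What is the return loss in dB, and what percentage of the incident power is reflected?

Γ = (-27.2 + j131)/(72.8 + j131), |Γ| = 0.893
RL = −20·log₁₀(0.893) = 0.986 dB
P_refl/P_inc = |Γ|² = 0.797

RL ≈ 0.986 dB; 79.7% of incident power reflected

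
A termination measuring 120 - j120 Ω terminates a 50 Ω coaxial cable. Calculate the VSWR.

VSWR ≈ 5.02

Γ = (Z_L − Z_0)/(Z_L + Z_0) = (70 − j120)/(170 − j120)
|Γ| = 139/208 = 0.668
VSWR = (1 + |Γ|)/(1 − |Γ|) = 1.67/0.332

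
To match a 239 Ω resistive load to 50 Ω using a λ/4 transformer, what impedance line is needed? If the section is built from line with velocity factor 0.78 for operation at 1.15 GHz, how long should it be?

Z_qwt = √(Z_0·R_L) = √(50 × 239) = √11950
λ = 0.78·c/f = 0.203 m, so l = λ/4 = 0.0509 m

Z_qwt ≈ 109 Ω; length ≈ 5.09 cm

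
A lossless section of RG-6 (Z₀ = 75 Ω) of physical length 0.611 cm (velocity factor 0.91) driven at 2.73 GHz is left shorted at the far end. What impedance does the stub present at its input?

Z_in ≈ +j30.3 Ω

λ = v/f = 0.91·c / 2.73 GHz = 0.1 m
βl = 2π·l/λ = 2π × 0.0611 = 22°
tan(βl) = 0.404
For a shorted stub, Z_in = jZ_0·tan(βl)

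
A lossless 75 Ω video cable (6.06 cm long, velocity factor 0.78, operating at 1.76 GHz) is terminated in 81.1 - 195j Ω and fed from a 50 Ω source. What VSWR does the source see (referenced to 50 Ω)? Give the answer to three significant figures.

VSWR ≈ 12.2

λ = v/f = 0.78·c / 1.76 GHz = 0.133 m
βl = 2π·l/λ = 2π × 0.456 = 164°
tan(βl) = -0.285
Z_in = Z_0·(Z_L + jZ_0·tanβl)/(Z_0 + jZ_L·tanβl) = 541 − j191 Ω
Γ_s = (Z_in − Z_s)/(Z_in + Z_s) = (491 − j191)/(591 − j191), |Γ_s| = 0.848
VSWR = (1 + |Γ_s|)/(1 − |Γ_s|)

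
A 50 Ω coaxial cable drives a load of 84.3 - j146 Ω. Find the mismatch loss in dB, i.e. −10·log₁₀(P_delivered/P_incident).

mismatch loss ≈ 3.68 dB

Γ = (34.3 − j146)/(134.3 − j146), |Γ| = 0.756
|Γ|² = 0.572, so P_del/P_inc = 1 − |Γ|² = 0.428
ML = −10·log₁₀(1 − |Γ|²)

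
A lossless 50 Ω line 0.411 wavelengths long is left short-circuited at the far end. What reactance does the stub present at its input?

X_in ≈ -31.3 Ω (capacitive)

βl = 2π × 0.411 = 148°
tan(βl) = -0.626
For a short-circuited stub, Z_in = jZ_0·tan(βl)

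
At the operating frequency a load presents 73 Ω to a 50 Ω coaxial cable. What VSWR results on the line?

For a purely resistive load, VSWR = R_L/Z_0 or Z_0/R_L (whichever > 1) = 73/50

VSWR ≈ 1.46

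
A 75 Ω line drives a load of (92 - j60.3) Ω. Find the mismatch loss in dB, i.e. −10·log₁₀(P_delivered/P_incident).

mismatch loss ≈ 0.577 dB

Γ = (17 − j60.3)/(167 − j60.3), |Γ| = 0.353
|Γ|² = 0.125, so P_del/P_inc = 1 − |Γ|² = 0.875
ML = −10·log₁₀(1 − |Γ|²)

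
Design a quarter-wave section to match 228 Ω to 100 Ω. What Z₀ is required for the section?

Z_qwt = √(Z_0·R_L) = √(100 × 228) = √22800

Z_qwt ≈ 151 Ω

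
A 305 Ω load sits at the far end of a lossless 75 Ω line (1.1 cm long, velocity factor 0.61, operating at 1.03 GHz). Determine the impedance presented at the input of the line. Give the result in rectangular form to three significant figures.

λ = v/f = 0.61·c / 1.03 GHz = 0.178 m
βl = 2π·l/λ = 2π × 0.0619 = 22.3°
tan(βl) = tan(22.3°) = 0.41
Z_in = Z_0·(Z_L + jZ_0·tanβl)/(Z_0 + jZ_L·tanβl)
     = 75·(305 + j30.7)/(75 + j125)

Z_in ≈ 94.3 − j126 Ω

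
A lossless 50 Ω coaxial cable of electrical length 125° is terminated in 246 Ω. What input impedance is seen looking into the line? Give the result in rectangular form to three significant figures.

Z_in ≈ 14.8 + j32.9 Ω

tan(βl) = tan(125°) = -1.43
Z_in = Z_0·(Z_L + jZ_0·tanβl)/(Z_0 + jZ_L·tanβl)
     = 50·(246 − j71.4)/(50 − j351)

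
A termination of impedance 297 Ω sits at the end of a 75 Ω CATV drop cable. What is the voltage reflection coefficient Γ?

Γ = (Z_L − Z_0)/(Z_L + Z_0) = (297 − 75)/(297 + 75) = 222/372

Γ = 0.597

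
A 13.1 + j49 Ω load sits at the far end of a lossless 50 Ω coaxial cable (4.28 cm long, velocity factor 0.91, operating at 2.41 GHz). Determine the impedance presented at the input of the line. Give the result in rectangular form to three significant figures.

Z_in ≈ 6.57 + j1.24 Ω

λ = v/f = 0.91·c / 2.41 GHz = 0.113 m
βl = 2π·l/λ = 2π × 0.378 = 136°
tan(βl) = tan(136°) = -0.965
Z_in = Z_0·(Z_L + jZ_0·tanβl)/(Z_0 + jZ_L·tanβl)
     = 50·(13.1 + j0.748)/(97.3 − j12.6)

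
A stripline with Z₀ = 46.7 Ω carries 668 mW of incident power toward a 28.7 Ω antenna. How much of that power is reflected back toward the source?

Γ = (28.7 − 46.7)/(28.7 + 46.7) = -0.239
|Γ|² = 0.057
P_refl = |Γ|²·P_inc = 38.1 mW, P_del = (1 − |Γ|²)·P_inc = 630 mW

P_reflected ≈ 38.1 mW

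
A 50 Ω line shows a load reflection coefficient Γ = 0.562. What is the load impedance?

Z_L = Z_0·(1 + Γ)/(1 − Γ) = 50·(1.56)/(0.438)

Z_L ≈ 178 Ω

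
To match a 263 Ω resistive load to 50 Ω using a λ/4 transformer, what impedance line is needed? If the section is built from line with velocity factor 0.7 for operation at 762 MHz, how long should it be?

Z_qwt = √(Z_0·R_L) = √(50 × 263) = √13150
λ = 0.7·c/f = 0.276 m, so l = λ/4 = 0.0689 m

Z_qwt ≈ 115 Ω; length ≈ 6.89 cm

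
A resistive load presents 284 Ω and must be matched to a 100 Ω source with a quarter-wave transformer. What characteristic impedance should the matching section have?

Z_qwt = √(Z_0·R_L) = √(100 × 284) = √28400

Z_qwt ≈ 169 Ω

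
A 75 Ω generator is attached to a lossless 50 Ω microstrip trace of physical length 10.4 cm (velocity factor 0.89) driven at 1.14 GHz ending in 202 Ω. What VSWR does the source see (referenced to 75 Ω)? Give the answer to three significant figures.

VSWR ≈ 3.12

λ = v/f = 0.89·c / 1.14 GHz = 0.234 m
βl = 2π·l/λ = 2π × 0.444 = 160°
tan(βl) = -0.367
Z_in = Z_0·(Z_L + jZ_0·tanβl)/(Z_0 + jZ_L·tanβl) = 71.7 + j87.9 Ω
Γ_s = (Z_in − Z_s)/(Z_in + Z_s) = (-3.29 + j87.9)/(147 + j87.9), |Γ_s| = 0.514
VSWR = (1 + |Γ_s|)/(1 − |Γ_s|)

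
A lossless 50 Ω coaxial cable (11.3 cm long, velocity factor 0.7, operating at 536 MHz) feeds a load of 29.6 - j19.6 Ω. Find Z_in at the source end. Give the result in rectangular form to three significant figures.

Z_in ≈ 84.5 + j33.1 Ω

λ = v/f = 0.7·c / 536 MHz = 0.392 m
βl = 2π·l/λ = 2π × 0.288 = 104°
tan(βl) = tan(104°) = -4.06
Z_in = Z_0·(Z_L + jZ_0·tanβl)/(Z_0 + jZ_L·tanβl)
     = 50·(29.6 − j223)/(-29.6 − j120)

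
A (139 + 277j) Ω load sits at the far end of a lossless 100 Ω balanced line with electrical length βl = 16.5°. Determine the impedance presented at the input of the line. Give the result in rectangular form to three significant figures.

Z_in ≈ 749 − j10.9 Ω

tan(βl) = tan(16.5°) = 0.296
Z_in = Z_0·(Z_L + jZ_0·tanβl)/(Z_0 + jZ_L·tanβl)
     = 100·(139 + j307)/(17.9 + j41.2)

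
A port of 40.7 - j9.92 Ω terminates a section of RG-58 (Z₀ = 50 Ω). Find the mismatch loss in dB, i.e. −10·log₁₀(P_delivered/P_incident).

Γ = (-9.3 − j9.92)/(90.7 − j9.92), |Γ| = 0.149
|Γ|² = 0.0222, so P_del/P_inc = 1 − |Γ|² = 0.978
ML = −10·log₁₀(1 − |Γ|²)

mismatch loss ≈ 0.0975 dB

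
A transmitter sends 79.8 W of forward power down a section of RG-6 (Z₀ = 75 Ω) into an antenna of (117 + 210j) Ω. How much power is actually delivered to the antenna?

|Γ| = |(42 + j210)/(192 + j210)| = 0.753
|Γ|² = 0.566
P_refl = |Γ|²·P_inc = 45.2 W, P_del = (1 − |Γ|²)·P_inc = 34.6 W

P_delivered ≈ 34.6 W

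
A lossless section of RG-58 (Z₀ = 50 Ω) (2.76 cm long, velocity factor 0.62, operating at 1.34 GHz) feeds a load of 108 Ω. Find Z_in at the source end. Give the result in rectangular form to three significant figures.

Z_in ≈ 25.1 − j12.8 Ω

λ = v/f = 0.62·c / 1.34 GHz = 0.139 m
βl = 2π·l/λ = 2π × 0.199 = 71.6°
tan(βl) = tan(71.6°) = 3
Z_in = Z_0·(Z_L + jZ_0·tanβl)/(Z_0 + jZ_L·tanβl)
     = 50·(108 + j150)/(50 + j324)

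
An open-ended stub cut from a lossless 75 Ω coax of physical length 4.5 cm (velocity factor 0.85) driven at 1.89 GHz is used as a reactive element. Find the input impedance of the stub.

Z_in ≈ +j43.4 Ω

λ = v/f = 0.85·c / 1.89 GHz = 0.135 m
βl = 2π·l/λ = 2π × 0.334 = 120°
tan(βl) = -1.73
For an open-ended stub, Z_in = −jZ_0·cot(βl) = −jZ_0/tan(βl)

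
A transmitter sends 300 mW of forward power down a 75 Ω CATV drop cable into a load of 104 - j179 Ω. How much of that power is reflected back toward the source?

|Γ| = |(29 − j179)/(179 − j179)| = 0.716
|Γ|² = 0.513
P_refl = |Γ|²·P_inc = 154 mW, P_del = (1 − |Γ|²)·P_inc = 146 mW

P_reflected ≈ 154 mW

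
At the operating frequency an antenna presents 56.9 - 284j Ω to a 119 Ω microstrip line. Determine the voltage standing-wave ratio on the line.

Γ = (Z_L − Z_0)/(Z_L + Z_0) = (-62.1 − j284)/(175.9 − j284)
|Γ| = 291/334 = 0.87
VSWR = (1 + |Γ|)/(1 − |Γ|) = 1.87/0.13

VSWR ≈ 14.4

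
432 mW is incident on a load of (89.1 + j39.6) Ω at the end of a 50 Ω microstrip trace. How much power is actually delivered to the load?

|Γ| = |(39.1 + j39.6)/(139.1 + j39.6)| = 0.385
|Γ|² = 0.148
P_refl = |Γ|²·P_inc = 64 mW, P_del = (1 − |Γ|²)·P_inc = 368 mW

P_delivered ≈ 368 mW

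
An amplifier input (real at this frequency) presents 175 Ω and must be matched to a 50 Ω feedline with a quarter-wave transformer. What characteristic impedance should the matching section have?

Z_qwt ≈ 93.5 Ω

Z_qwt = √(Z_0·R_L) = √(50 × 175) = √8750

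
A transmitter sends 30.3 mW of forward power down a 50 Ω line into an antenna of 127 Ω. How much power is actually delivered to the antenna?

Γ = (127 − 50)/(127 + 50) = 0.435
|Γ|² = 0.189
P_refl = |Γ|²·P_inc = 5.73 mW, P_del = (1 − |Γ|²)·P_inc = 24.6 mW

P_delivered ≈ 24.6 mW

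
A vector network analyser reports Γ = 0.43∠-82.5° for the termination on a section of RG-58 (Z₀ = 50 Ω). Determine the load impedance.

Z_L ≈ 38 − j39.7 Ω

Z_L = Z_0·(1 + Γ)/(1 − Γ) = 50·(1.06 − j0.426)/(0.944 + j0.426)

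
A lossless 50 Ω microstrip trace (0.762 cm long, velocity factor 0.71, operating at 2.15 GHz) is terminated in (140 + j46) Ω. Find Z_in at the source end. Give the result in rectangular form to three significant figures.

λ = v/f = 0.71·c / 2.15 GHz = 0.0991 m
βl = 2π·l/λ = 2π × 0.0769 = 27.7°
tan(βl) = tan(27.7°) = 0.525
Z_in = Z_0·(Z_L + jZ_0·tanβl)/(Z_0 + jZ_L·tanβl)
     = 50·(140 + j72.2)/(25.9 + j73.5)

Z_in ≈ 73.6 − j69.4 Ω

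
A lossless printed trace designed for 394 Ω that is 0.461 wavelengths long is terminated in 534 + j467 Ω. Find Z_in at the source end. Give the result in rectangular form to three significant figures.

βl = 2π × 0.461 = 166°
tan(βl) = tan(166°) = -0.25
Z_in = Z_0·(Z_L + jZ_0·tanβl)/(Z_0 + jZ_L·tanβl)
     = 394·(534 + j368)/(511 − j134)

Z_in ≈ 316 + j367 Ω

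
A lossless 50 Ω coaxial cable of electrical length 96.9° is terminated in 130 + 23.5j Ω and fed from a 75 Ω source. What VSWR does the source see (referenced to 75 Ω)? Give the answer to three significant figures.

tan(βl) = -8.26
Z_in = Z_0·(Z_L + jZ_0·tanβl)/(Z_0 + jZ_L·tanβl) = 18.6 + j1.83 Ω
Γ_s = (Z_in − Z_s)/(Z_in + Z_s) = (-56.4 + j1.83)/(93.6 + j1.83), |Γ_s| = 0.604
VSWR = (1 + |Γ_s|)/(1 − |Γ_s|)

VSWR ≈ 4.04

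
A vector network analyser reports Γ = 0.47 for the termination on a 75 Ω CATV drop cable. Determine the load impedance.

Z_L ≈ 208 Ω

Z_L = Z_0·(1 + Γ)/(1 − Γ) = 75·(1.47)/(0.53)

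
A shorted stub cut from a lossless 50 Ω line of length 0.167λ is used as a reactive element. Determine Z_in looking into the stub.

Z_in ≈ +j87 Ω

βl = 2π × 0.167 = 60.1°
tan(βl) = 1.74
For a shorted stub, Z_in = jZ_0·tan(βl)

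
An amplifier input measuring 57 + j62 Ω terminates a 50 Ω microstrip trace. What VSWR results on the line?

VSWR ≈ 3.04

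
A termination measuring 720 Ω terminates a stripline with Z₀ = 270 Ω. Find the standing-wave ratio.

VSWR ≈ 2.67

For a purely resistive load, VSWR = R_L/Z_0 or Z_0/R_L (whichever > 1) = 720/270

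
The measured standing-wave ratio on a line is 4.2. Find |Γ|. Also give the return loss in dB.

|Γ| ≈ 0.615; return loss ≈ 4.22 dB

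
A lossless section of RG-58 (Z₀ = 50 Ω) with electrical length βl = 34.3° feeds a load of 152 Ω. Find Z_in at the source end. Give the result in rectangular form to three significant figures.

Z_in ≈ 42 − j53 Ω

tan(βl) = tan(34.3°) = 0.682
Z_in = Z_0·(Z_L + jZ_0·tanβl)/(Z_0 + jZ_L·tanβl)
     = 50·(152 + j34.1)/(50 + j104)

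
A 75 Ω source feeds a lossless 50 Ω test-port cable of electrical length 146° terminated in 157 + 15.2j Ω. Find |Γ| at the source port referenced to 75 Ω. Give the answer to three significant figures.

|Γ| ≈ 0.51

tan(βl) = -0.675
Z_in = Z_0·(Z_L + jZ_0·tanβl)/(Z_0 + jZ_L·tanβl) = 38.5 + j52.2 Ω
Γ_s = (Z_in − Z_s)/(Z_in + Z_s) = (-36.5 + j52.2)/(113 + j52.2), |Γ_s| = 0.51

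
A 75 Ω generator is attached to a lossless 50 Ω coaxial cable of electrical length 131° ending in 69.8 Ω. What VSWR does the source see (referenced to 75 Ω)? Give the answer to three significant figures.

VSWR ≈ 1.76

tan(βl) = -1.15
Z_in = Z_0·(Z_L + jZ_0·tanβl)/(Z_0 + jZ_L·tanβl) = 45.3 + j15.2 Ω
Γ_s = (Z_in − Z_s)/(Z_in + Z_s) = (-29.7 + j15.2)/(120 + j15.2), |Γ_s| = 0.275
VSWR = (1 + |Γ_s|)/(1 − |Γ_s|)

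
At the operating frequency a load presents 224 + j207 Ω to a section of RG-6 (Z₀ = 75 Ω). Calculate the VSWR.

VSWR ≈ 5.7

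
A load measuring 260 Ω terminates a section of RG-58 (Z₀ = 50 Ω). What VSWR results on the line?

VSWR ≈ 5.2

Γ = (260 − 50)/(260 + 50) = 0.677
VSWR = (1 + 0.677)/(1 − 0.677)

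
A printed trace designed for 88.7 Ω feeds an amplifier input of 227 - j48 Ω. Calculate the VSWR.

Γ = (Z_L − Z_0)/(Z_L + Z_0) = (138.3 − j48)/(315.7 − j48)
|Γ| = 146/319 = 0.458
VSWR = (1 + |Γ|)/(1 − |Γ|) = 1.46/0.542

VSWR ≈ 2.69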